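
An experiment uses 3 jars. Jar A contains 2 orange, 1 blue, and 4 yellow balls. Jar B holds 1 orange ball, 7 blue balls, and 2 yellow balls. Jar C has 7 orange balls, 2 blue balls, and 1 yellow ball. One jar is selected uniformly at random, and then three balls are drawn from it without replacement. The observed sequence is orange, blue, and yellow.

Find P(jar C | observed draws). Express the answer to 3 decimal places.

0.253

For each hypothesis, P(data | H) works out to: P(data | jar A) = (2/7)(1/6)(4/5) = 0.038095; P(data | jar B) = (1/10)(7/9)(2/8) = 0.019444; P(data | jar C) = (7/10)(2/9)(1/8) = 0.019444.
The prior-weighted likelihoods are 1/3 · 0.038095 = 0.012698, 1/3 · 0.019444 = 0.0064815, 1/3 · 0.019444 = 0.0064815; with total 0.025661.
So P(jar C | data) = (0.0064815) / (0.025661) = 0.25258.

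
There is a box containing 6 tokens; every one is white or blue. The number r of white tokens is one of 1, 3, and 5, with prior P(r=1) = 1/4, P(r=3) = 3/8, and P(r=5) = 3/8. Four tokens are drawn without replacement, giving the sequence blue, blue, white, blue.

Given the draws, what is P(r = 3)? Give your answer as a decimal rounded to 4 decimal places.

0.3103

Under each hypothesis, the probability of the observed sequence is: P(data | r = 1) = (5/6)(4/5)(1/4)(3/3) = 1/6; P(data | r = 3) = (3/6)(2/5)(3/4)(1/3) = 1/20; P(data | r = 5) = (1/6)(0/5) = 0.
Weighting by the prior gives 1/4 · 1/6 = 1/24, 3/8 · 1/20 = 3/160, 3/8 · 0 = 0; summing to 29/480.
So P(r = 3 | data) = (3/160) / (29/480) = 9/29.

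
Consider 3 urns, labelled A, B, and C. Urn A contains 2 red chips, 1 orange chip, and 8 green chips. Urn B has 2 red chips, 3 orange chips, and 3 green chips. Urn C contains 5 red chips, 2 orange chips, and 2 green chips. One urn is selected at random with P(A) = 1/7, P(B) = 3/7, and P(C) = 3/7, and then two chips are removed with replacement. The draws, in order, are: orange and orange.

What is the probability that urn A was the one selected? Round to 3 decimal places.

The likelihood of the observed sequence under each hypothesis: P(data | urn A) = (1/11)(1/11) = 0.0082645; P(data | urn B) = (3/8)(3/8) = 0.14062; P(data | urn C) = (2/9)(2/9) = 0.049383.
Multiplying each by its prior: 1/7 · 0.0082645 = 0.0011806, 3/7 · 0.14062 = 0.060268, 3/7 · 0.049383 = 0.021164; with total 0.082613.
So P(urn A | data) = (0.0011806) / (0.082613) = 0.014291.

0.014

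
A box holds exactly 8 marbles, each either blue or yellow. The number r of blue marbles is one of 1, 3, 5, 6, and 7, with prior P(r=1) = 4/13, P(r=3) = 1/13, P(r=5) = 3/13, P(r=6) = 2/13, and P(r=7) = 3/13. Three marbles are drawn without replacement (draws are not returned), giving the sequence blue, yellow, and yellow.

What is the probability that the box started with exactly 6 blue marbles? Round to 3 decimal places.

0.070

Compute the likelihood of the observed sequence for each case: P(data | r = 1) = (1/8)(7/7)(6/6) = 1/8; P(data | r = 3) = (3/8)(5/7)(4/6) = 5/28; P(data | r = 5) = (5/8)(3/7)(2/6) = 5/56; P(data | r = 6) = (6/8)(2/7)(1/6) = 1/28; P(data | r = 7) = (7/8)(1/7)(0/6) = 0.
Weighting by the prior gives 4/13 · 1/8 = 1/26, 1/13 · 5/28 = 5/364, 3/13 · 5/56 = 15/728, 2/13 · 1/28 = 1/182, 3/13 · 0 = 0; summing to 57/728.
Therefore the posterior P(r = 6 | data) = (1/182) / (57/728) = 4/57.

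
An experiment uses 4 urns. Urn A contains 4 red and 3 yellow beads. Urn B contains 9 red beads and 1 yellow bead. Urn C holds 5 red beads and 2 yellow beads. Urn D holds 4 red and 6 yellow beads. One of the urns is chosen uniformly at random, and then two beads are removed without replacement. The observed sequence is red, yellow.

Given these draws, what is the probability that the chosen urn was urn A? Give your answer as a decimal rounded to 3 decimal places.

0.321

The likelihood of the observed sequence under each hypothesis: P(data | urn A) = (4/7)(3/6) = 2/7; P(data | urn B) = (9/10)(1/9) = 1/10; P(data | urn C) = (5/7)(2/6) = 5/21; P(data | urn D) = (4/10)(6/9) = 4/15.
Multiplying each by its prior: 1/4 · 2/7 = 1/14, 1/4 · 1/10 = 1/40, 1/4 · 5/21 = 5/84, 1/4 · 4/15 = 1/15; summing to 187/840.
By Bayes' rule, P(urn A | data) = (1/14) / (187/840) = 60/187.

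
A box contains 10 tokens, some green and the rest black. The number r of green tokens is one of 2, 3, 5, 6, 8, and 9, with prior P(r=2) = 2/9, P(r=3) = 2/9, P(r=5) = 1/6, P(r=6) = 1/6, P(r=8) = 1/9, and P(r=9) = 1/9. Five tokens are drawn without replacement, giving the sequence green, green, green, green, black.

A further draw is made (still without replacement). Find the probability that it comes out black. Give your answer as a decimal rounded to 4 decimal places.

Under each hypothesis, the probability of the observed sequence is: P(data | r = 2) = (2/10)(1/9)(0/8) = 0; P(data | r = 3) = (3/10)(2/9)(1/8)(0/7) = 0; P(data | r = 5) = (5/10)(4/9)(3/8)(2/7)(5/6) = 0.019841; P(data | r = 6) = (6/10)(5/9)(4/8)(3/7)(4/6) = 0.047619; P(data | r = 8) = (8/10)(7/9)(6/8)(5/7)(2/6) = 0.11111; P(data | r = 9) = (9/10)(8/9)(7/8)(6/7)(1/6) = 0.1.
Multiplying each by its prior: 2/9 · 0 = 0, 2/9 · 0 = 0, 1/6 · 0.019841 = 0.0033069, 1/6 · 0.047619 = 0.0079365, 1/9 · 0.11111 = 0.012346, 1/9 · 0.1 = 0.011111; with total 0.0347.
Normalising, the posterior is P(r = 2 | data) = 0, P(r = 3 | data) = 0, P(r = 5 | data) = 0.095299, P(r = 6 | data) = 0.22872, P(r = 8 | data) = 0.35578, P(r = 9 | data) = 0.3202.
So P(black next | data) = Σ P(black next | H) P(H | data) = (4/5)(0.095299) + (3/5)(0.22872) + (1/5)(0.35578) + (0)(0.3202) = 0.28463.

0.2846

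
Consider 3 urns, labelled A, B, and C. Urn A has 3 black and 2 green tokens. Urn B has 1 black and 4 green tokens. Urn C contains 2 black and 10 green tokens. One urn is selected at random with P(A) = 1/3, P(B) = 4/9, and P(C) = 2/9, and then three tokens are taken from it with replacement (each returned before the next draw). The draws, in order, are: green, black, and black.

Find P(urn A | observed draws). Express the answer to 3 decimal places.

Under each hypothesis, the probability of the observed sequence is: P(data | urn A) = (2/5)(3/5)(3/5) = 0.144; P(data | urn B) = (4/5)(1/5)(1/5) = 0.032; P(data | urn C) = (10/12)(2/12)(2/12) = 0.023148.
Weighting by the prior gives 1/3 · 0.144 = 0.048, 4/9 · 0.032 = 0.014222, 2/9 · 0.023148 = 0.005144; summing to 0.067366.
Hence P(urn A | data) = (0.048) / (0.067366) = 0.71252.

0.713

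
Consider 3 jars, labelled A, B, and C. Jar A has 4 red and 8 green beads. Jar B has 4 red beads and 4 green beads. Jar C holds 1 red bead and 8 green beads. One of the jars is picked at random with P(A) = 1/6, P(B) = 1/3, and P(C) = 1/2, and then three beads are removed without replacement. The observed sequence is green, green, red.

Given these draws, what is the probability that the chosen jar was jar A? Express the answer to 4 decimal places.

0.2151

Under each hypothesis, the probability of the observed sequence is: P(data | jar A) = (8/12)(7/11)(4/10) = 0.1697; P(data | jar B) = (4/8)(3/7)(4/6) = 0.14286; P(data | jar C) = (8/9)(7/8)(1/7) = 0.11111.
Weighting by the prior gives 1/6 · 0.1697 = 0.028283, 1/3 · 0.14286 = 0.047619, 1/2 · 0.11111 = 0.055556; with total 0.13146.
Hence P(jar A | data) = (0.028283) / (0.13146) = 0.21515.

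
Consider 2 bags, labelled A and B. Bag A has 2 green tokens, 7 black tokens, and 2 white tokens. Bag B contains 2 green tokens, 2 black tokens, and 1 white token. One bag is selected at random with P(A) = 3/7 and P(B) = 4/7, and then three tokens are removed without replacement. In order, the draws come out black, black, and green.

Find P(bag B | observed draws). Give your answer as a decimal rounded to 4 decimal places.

The likelihood of the observed sequence under each hypothesis: P(data | bag A) = (7/11)(6/10)(2/9) = 0.084848; P(data | bag B) = (2/5)(1/4)(2/3) = 0.066667.
Weighting by the prior gives 3/7 · 0.084848 = 0.036364, 4/7 · 0.066667 = 0.038095; these sum to 0.074459.
Therefore the posterior P(bag B | data) = (0.038095) / (0.074459) = 0.51163.

0.5116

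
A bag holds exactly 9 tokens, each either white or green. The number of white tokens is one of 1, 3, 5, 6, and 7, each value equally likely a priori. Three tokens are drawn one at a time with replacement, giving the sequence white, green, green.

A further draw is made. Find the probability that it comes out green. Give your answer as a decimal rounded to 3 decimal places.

For each hypothesis, P(data | H) works out to: P(data | r = 1) = (1/9)(8/9)(8/9) = 0.087791; P(data | r = 3) = (3/9)(6/9)(6/9) = 0.14815; P(data | r = 5) = (5/9)(4/9)(4/9) = 0.10974; P(data | r = 6) = (6/9)(3/9)(3/9) = 0.074074; P(data | r = 7) = (7/9)(2/9)(2/9) = 0.038409.
The prior-weighted likelihoods are 1/5 · 0.087791 = 0.017558, 1/5 · 0.14815 = 0.02963, 1/5 · 0.10974 = 0.021948, 1/5 · 0.074074 = 0.014815, 1/5 · 0.038409 = 0.0076818; these sum to 0.091632.
Dividing through by the total gives posterior P(r = 1 | data) = 0.19162, P(r = 3 | data) = 0.32335, P(r = 5 | data) = 0.23952, P(r = 6 | data) = 0.16168, P(r = 7 | data) = 0.083832.
Averaging over the posterior, P(green next | data) = (8/9)(0.19162) + (2/3)(0.32335) + (4/9)(0.23952) + (1/3)(0.16168) + (2/9)(0.083832) = 0.56487.

0.565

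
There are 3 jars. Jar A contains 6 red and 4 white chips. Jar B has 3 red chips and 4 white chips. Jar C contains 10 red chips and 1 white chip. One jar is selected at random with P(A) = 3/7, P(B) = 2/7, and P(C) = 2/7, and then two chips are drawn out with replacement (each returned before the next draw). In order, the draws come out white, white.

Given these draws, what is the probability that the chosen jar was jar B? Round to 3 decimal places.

0.568

The likelihood of the observed sequence under each hypothesis: P(data | jar A) = (4/10)(4/10) = 0.16; P(data | jar B) = (4/7)(4/7) = 0.32653; P(data | jar C) = (1/11)(1/11) = 0.0082645.
The prior-weighted likelihoods are 3/7 · 0.16 = 0.068571, 2/7 · 0.32653 = 0.093294, 2/7 · 0.0082645 = 0.0023613; summing to 0.16423.
By Bayes' rule, P(jar B | data) = (0.093294) / (0.16423) = 0.56808.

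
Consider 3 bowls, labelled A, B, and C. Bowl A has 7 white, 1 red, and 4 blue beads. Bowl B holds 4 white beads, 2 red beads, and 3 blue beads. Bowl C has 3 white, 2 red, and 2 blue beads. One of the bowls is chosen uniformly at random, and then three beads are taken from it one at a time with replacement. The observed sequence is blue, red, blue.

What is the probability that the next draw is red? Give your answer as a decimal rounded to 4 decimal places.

0.2256

For each hypothesis, P(data | H) works out to: P(data | bowl A) = (4/12)(1/12)(4/12) = 0.0092593; P(data | bowl B) = (3/9)(2/9)(3/9) = 0.024691; P(data | bowl C) = (2/7)(2/7)(2/7) = 0.023324.
Multiplying each by its prior: 1/3 · 0.0092593 = 0.0030864, 1/3 · 0.024691 = 0.0082305, 1/3 · 0.023324 = 0.0077745; summing to 0.019091.
Normalising, the posterior is P(bowl A | data) = 0.16167, P(bowl B | data) = 0.43111, P(bowl C | data) = 0.40723.
The predictive probability is P(red next | data) = (1/12)(0.16167) + (2/9)(0.43111) + (2/7)(0.40723) = 0.22562.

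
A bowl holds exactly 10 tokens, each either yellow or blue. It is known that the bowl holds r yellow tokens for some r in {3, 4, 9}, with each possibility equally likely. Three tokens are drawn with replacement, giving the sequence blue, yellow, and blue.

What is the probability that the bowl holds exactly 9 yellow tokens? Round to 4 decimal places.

The likelihood of the observed sequence under each hypothesis: P(data | r = 3) = (7/10)(3/10)(7/10) = 147/1000; P(data | r = 4) = (6/10)(4/10)(6/10) = 18/125; P(data | r = 9) = (1/10)(9/10)(1/10) = 9/1000.
Multiplying each by its prior: 1/3 · 147/1000 = 49/1000, 1/3 · 18/125 = 6/125, 1/3 · 9/1000 = 3/1000; these sum to 1/10.
Hence P(r = 9 | data) = (3/1000) / (1/10) = 3/100.

0.0300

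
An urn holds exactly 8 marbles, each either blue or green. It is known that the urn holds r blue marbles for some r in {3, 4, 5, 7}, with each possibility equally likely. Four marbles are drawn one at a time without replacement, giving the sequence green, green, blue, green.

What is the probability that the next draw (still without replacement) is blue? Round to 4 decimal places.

The likelihood of the observed sequence under each hypothesis: P(data | r = 3) = (5/8)(4/7)(3/6)(3/5) = 0.10714; P(data | r = 4) = (4/8)(3/7)(4/6)(2/5) = 0.057143; P(data | r = 5) = (3/8)(2/7)(5/6)(1/5) = 0.017857; P(data | r = 7) = (1/8)(0/7) = 0.
The prior-weighted likelihoods are 1/4 · 0.10714 = 0.026786, 1/4 · 0.057143 = 0.014286, 1/4 · 0.017857 = 0.0044643, 1/4 · 0 = 0; these sum to 0.045536.
Normalising, the posterior is P(r = 3 | data) = 0.58824, P(r = 4 | data) = 0.31373, P(r = 5 | data) = 0.098039, P(r = 7 | data) = 0.
So P(blue next | data) = Σ P(blue next | H) P(H | data) = (1/2)(0.58824) + (3/4)(0.31373) + (1)(0.098039) = 0.62745.

0.6275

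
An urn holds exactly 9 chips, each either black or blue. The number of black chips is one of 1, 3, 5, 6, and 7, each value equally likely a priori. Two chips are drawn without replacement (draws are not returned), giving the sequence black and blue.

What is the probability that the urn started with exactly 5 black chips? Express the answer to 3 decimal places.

The likelihood of the observed sequence under each hypothesis: P(data | r = 1) = (1/9)(8/8) = 1/9; P(data | r = 3) = (3/9)(6/8) = 1/4; P(data | r = 5) = (5/9)(4/8) = 5/18; P(data | r = 6) = (6/9)(3/8) = 1/4; P(data | r = 7) = (7/9)(2/8) = 7/36.
The prior-weighted likelihoods are 1/5 · 1/9 = 1/45, 1/5 · 1/4 = 1/20, 1/5 · 5/18 = 1/18, 1/5 · 1/4 = 1/20, 1/5 · 7/36 = 7/180; with total 13/60.
Therefore the posterior P(r = 5 | data) = (1/18) / (13/60) = 10/39.

0.256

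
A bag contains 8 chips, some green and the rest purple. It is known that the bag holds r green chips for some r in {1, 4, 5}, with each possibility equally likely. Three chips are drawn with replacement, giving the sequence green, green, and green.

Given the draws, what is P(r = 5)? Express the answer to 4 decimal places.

Under each hypothesis, the probability of the observed sequence is: P(data | r = 1) = (1/8)(1/8)(1/8) = 0.0019531; P(data | r = 4) = (4/8)(4/8)(4/8) = 0.125; P(data | r = 5) = (5/8)(5/8)(5/8) = 0.24414.
Weighting by the prior gives 1/3 · 0.0019531 = 0.00065104, 1/3 · 0.125 = 0.041667, 1/3 · 0.24414 = 0.08138; summing to 0.1237.
By Bayes' rule, P(r = 5 | data) = (0.08138) / (0.1237) = 0.65789.

0.6579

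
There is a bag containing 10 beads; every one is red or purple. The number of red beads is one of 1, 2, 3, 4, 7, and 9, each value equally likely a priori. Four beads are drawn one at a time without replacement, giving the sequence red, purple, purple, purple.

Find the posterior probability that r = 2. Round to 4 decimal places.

For each hypothesis, P(data | H) works out to: P(data | r = 1) = (1/10)(9/9)(8/8)(7/7) = 0.1; P(data | r = 2) = (2/10)(8/9)(7/8)(6/7) = 0.13333; P(data | r = 3) = (3/10)(7/9)(6/8)(5/7) = 0.125; P(data | r = 4) = (4/10)(6/9)(5/8)(4/7) = 0.095238; P(data | r = 7) = (7/10)(3/9)(2/8)(1/7) = 0.0083333; P(data | r = 9) = (9/10)(1/9)(0/8) = 0.
Weighting by the prior gives 1/6 · 0.1 = 0.016667, 1/6 · 0.13333 = 0.022222, 1/6 · 0.125 = 0.020833, 1/6 · 0.095238 = 0.015873, 1/6 · 0.0083333 = 0.0013889, 1/6 · 0 = 0; with total 0.076984.
Therefore the posterior P(r = 2 | data) = (0.022222) / (0.076984) = 0.28866.

0.2887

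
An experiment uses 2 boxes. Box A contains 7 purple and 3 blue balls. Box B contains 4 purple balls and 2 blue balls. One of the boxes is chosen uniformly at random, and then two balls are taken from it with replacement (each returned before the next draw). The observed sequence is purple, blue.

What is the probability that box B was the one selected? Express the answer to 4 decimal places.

Under each hypothesis, the probability of the observed sequence is: P(data | box A) = (7/10)(3/10) = 0.21; P(data | box B) = (4/6)(2/6) = 0.22222.
Weighting by the prior gives 1/2 · 0.21 = 0.105, 1/2 · 0.22222 = 0.11111; these sum to 0.21611.
By Bayes' rule, P(box B | data) = (0.11111) / (0.21611) = 0.51414.

0.5141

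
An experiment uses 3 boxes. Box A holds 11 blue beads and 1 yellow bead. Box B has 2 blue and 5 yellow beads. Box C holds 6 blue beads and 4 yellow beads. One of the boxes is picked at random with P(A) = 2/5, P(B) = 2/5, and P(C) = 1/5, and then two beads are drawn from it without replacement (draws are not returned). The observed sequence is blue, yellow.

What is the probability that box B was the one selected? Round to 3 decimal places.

Compute the likelihood of the observed sequence for each case: P(data | box A) = (11/12)(1/11) = 0.083333; P(data | box B) = (2/7)(5/6) = 0.2381; P(data | box C) = (6/10)(4/9) = 0.26667.
The prior-weighted likelihoods are 2/5 · 0.083333 = 0.033333, 2/5 · 0.2381 = 0.095238, 1/5 · 0.26667 = 0.053333; these sum to 0.1819.
Hence P(box B | data) = (0.095238) / (0.1819) = 0.52356.

0.524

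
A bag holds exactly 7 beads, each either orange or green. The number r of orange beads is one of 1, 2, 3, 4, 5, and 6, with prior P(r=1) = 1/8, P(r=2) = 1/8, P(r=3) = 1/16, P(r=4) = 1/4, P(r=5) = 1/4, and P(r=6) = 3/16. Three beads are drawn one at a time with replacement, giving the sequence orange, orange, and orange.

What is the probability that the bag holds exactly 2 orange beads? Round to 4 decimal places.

0.0110

Under each hypothesis, the probability of the observed sequence is: P(data | r = 1) = (1/7)(1/7)(1/7) = 0.0029155; P(data | r = 2) = (2/7)(2/7)(2/7) = 0.023324; P(data | r = 3) = (3/7)(3/7)(3/7) = 0.078717; P(data | r = 4) = (4/7)(4/7)(4/7) = 0.18659; P(data | r = 5) = (5/7)(5/7)(5/7) = 0.36443; P(data | r = 6) = (6/7)(6/7)(6/7) = 0.62974.
Weighting by the prior gives 1/8 · 0.0029155 = 0.00036443, 1/8 · 0.023324 = 0.0029155, 1/16 · 0.078717 = 0.0049198, 1/4 · 0.18659 = 0.046647, 1/4 · 0.36443 = 0.091108, 3/16 · 0.62974 = 0.11808; these sum to 0.26403.
Hence P(r = 2 | data) = (0.0029155) / (0.26403) = 0.011042.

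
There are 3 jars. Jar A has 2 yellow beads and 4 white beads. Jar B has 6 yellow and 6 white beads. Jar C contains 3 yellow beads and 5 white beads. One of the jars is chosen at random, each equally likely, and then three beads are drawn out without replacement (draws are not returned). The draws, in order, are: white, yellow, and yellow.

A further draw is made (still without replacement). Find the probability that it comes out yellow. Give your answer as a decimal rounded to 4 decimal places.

The likelihood of the observed sequence under each hypothesis: P(data | jar A) = (4/6)(2/5)(1/4) = 0.066667; P(data | jar B) = (6/12)(6/11)(5/10) = 0.13636; P(data | jar C) = (5/8)(3/7)(2/6) = 0.089286.
Multiplying each by its prior: 1/3 · 0.066667 = 0.022222, 1/3 · 0.13636 = 0.045455, 1/3 · 0.089286 = 0.029762; these sum to 0.097439.
Normalising, the posterior is P(jar A | data) = 0.22806, P(jar B | data) = 0.46649, P(jar C | data) = 0.30544.
So P(yellow next | data) = Σ P(yellow next | H) P(H | data) = (0)(0.22806) + (4/9)(0.46649) + (1/5)(0.30544) = 0.26842.

0.2684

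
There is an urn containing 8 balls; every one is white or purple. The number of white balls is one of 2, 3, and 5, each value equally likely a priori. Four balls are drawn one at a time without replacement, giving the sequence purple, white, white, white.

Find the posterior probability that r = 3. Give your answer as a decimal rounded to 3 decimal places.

0.143

The likelihood of the observed sequence under each hypothesis: P(data | r = 2) = (6/8)(2/7)(1/6)(0/5) = 0; P(data | r = 3) = (5/8)(3/7)(2/6)(1/5) = 1/56; P(data | r = 5) = (3/8)(5/7)(4/6)(3/5) = 3/28.
The prior-weighted likelihoods are 1/3 · 0 = 0, 1/3 · 1/56 = 1/168, 1/3 · 3/28 = 1/28; with total 1/24.
So P(r = 3 | data) = (1/168) / (1/24) = 1/7.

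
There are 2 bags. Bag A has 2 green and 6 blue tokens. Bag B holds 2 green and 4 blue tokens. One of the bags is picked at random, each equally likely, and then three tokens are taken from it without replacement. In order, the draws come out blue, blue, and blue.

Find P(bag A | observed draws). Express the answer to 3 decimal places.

0.641

The likelihood of the observed sequence under each hypothesis: P(data | bag A) = (6/8)(5/7)(4/6) = 5/14; P(data | bag B) = (4/6)(3/5)(2/4) = 1/5.
Weighting by the prior gives 1/2 · 5/14 = 5/28, 1/2 · 1/5 = 1/10; these sum to 39/140.
Therefore the posterior P(bag A | data) = (5/28) / (39/140) = 25/39.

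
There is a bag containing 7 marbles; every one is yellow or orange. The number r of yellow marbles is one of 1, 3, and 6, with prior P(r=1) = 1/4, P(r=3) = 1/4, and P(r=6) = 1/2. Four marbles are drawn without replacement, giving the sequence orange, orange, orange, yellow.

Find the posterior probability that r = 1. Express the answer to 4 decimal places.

0.6250

The likelihood of the observed sequence under each hypothesis: P(data | r = 1) = (6/7)(5/6)(4/5)(1/4) = 1/7; P(data | r = 3) = (4/7)(3/6)(2/5)(3/4) = 3/35; P(data | r = 6) = (1/7)(0/6) = 0.
Weighting by the prior gives 1/4 · 1/7 = 1/28, 1/4 · 3/35 = 3/140, 1/2 · 0 = 0; summing to 2/35.
By Bayes' rule, P(r = 1 | data) = (1/28) / (2/35) = 5/8.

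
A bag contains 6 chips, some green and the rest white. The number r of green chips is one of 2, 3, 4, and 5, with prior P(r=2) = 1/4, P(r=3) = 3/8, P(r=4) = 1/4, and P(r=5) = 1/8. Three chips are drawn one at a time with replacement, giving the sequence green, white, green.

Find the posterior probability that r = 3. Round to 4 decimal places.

For each hypothesis, P(data | H) works out to: P(data | r = 2) = (2/6)(4/6)(2/6) = 0.074074; P(data | r = 3) = (3/6)(3/6)(3/6) = 0.125; P(data | r = 4) = (4/6)(2/6)(4/6) = 0.14815; P(data | r = 5) = (5/6)(1/6)(5/6) = 0.11574.
The prior-weighted likelihoods are 1/4 · 0.074074 = 0.018519, 3/8 · 0.125 = 0.046875, 1/4 · 0.14815 = 0.037037, 1/8 · 0.11574 = 0.014468; these sum to 0.1169.
Hence P(r = 3 | data) = (0.046875) / (0.1169) = 0.40099.

0.4010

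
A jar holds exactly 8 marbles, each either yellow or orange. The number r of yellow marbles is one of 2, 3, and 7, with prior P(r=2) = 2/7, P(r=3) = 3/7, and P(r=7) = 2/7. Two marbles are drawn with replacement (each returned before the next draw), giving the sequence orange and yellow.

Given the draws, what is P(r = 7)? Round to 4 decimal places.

0.1687

For each hypothesis, P(data | H) works out to: P(data | r = 2) = (6/8)(2/8) = 3/16; P(data | r = 3) = (5/8)(3/8) = 15/64; P(data | r = 7) = (1/8)(7/8) = 7/64.
The prior-weighted likelihoods are 2/7 · 3/16 = 3/56, 3/7 · 15/64 = 45/448, 2/7 · 7/64 = 1/32; these sum to 83/448.
By Bayes' rule, P(r = 7 | data) = (1/32) / (83/448) = 14/83.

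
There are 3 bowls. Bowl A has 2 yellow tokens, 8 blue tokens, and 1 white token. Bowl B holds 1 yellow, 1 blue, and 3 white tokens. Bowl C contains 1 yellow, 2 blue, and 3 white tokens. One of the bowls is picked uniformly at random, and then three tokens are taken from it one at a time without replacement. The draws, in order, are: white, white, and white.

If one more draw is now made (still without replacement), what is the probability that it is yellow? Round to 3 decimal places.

Under each hypothesis, the probability of the observed sequence is: P(data | bowl A) = (1/11)(0/10) = 0; P(data | bowl B) = (3/5)(2/4)(1/3) = 1/10; P(data | bowl C) = (3/6)(2/5)(1/4) = 1/20.
The prior-weighted likelihoods are 1/3 · 0 = 0, 1/3 · 1/10 = 1/30, 1/3 · 1/20 = 1/60; with total 1/20.
Dividing through by the total gives posterior P(bowl A | data) = 0, P(bowl B | data) = 2/3, P(bowl C | data) = 1/3.
The predictive probability is P(yellow next | data) = (1/2)(2/3) + (1/3)(1/3) = 4/9.

0.444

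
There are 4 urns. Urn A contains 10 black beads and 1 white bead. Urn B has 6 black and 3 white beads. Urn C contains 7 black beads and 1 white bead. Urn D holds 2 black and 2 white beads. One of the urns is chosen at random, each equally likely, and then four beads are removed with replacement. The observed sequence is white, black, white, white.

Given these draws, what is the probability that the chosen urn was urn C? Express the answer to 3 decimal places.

The likelihood of the observed sequence under each hypothesis: P(data | urn A) = (1/11)(10/11)(1/11)(1/11) = 0.00068301; P(data | urn B) = (3/9)(6/9)(3/9)(3/9) = 0.024691; P(data | urn C) = (1/8)(7/8)(1/8)(1/8) = 0.001709; P(data | urn D) = (2/4)(2/4)(2/4)(2/4) = 0.0625.
The prior-weighted likelihoods are 1/4 · 0.00068301 = 0.00017075, 1/4 · 0.024691 = 0.0061728, 1/4 · 0.001709 = 0.00042725, 1/4 · 0.0625 = 0.015625; with total 0.022396.
Hence P(urn C | data) = (0.00042725) / (0.022396) = 0.019077.

0.019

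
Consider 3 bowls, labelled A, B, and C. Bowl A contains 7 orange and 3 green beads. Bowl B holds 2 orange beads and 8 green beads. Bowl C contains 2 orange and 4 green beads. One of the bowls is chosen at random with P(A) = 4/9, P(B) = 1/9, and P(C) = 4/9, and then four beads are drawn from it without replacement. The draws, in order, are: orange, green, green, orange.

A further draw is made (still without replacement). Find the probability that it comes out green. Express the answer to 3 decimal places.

Under each hypothesis, the probability of the observed sequence is: P(data | bowl A) = (7/10)(3/9)(2/8)(6/7) = 1/20; P(data | bowl B) = (2/10)(8/9)(7/8)(1/7) = 1/45; P(data | bowl C) = (2/6)(4/5)(3/4)(1/3) = 1/15.
The prior-weighted likelihoods are 4/9 · 1/20 = 1/45, 1/9 · 1/45 = 1/405, 4/9 · 1/15 = 4/135; summing to 22/405.
Dividing through by the total gives posterior P(bowl A | data) = 9/22, P(bowl B | data) = 1/22, P(bowl C | data) = 6/11.
Averaging over the posterior, P(green next | data) = (1/6)(9/22) + (1)(1/22) + (1)(6/11) = 29/44.

0.659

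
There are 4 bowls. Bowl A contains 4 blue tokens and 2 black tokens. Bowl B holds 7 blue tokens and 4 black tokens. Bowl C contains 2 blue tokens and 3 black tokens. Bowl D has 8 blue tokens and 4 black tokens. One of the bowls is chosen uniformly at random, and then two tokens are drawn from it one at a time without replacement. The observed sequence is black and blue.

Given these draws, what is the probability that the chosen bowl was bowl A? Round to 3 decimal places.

0.251

The likelihood of the observed sequence under each hypothesis: P(data | bowl A) = (2/6)(4/5) = 4/15; P(data | bowl B) = (4/11)(7/10) = 14/55; P(data | bowl C) = (3/5)(2/4) = 3/10; P(data | bowl D) = (4/12)(8/11) = 8/33.
Multiplying each by its prior: 1/4 · 4/15 = 1/15, 1/4 · 14/55 = 7/110, 1/4 · 3/10 = 3/40, 1/4 · 8/33 = 2/33; summing to 117/440.
So P(bowl A | data) = (1/15) / (117/440) = 88/351.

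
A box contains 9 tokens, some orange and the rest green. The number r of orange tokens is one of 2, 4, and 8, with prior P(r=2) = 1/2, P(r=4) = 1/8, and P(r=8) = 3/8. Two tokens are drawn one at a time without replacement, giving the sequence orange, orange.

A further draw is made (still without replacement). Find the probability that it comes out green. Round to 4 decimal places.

0.2158

Under each hypothesis, the probability of the observed sequence is: P(data | r = 2) = (2/9)(1/8) = 1/36; P(data | r = 4) = (4/9)(3/8) = 1/6; P(data | r = 8) = (8/9)(7/8) = 7/9.
The prior-weighted likelihoods are 1/2 · 1/36 = 1/72, 1/8 · 1/6 = 1/48, 3/8 · 7/9 = 7/24; these sum to 47/144.
Dividing through by the total gives posterior P(r = 2 | data) = 2/47, P(r = 4 | data) = 3/47, P(r = 8 | data) = 42/47.
The predictive probability is P(green next | data) = (1)(2/47) + (5/7)(3/47) + (1/7)(42/47) = 71/329.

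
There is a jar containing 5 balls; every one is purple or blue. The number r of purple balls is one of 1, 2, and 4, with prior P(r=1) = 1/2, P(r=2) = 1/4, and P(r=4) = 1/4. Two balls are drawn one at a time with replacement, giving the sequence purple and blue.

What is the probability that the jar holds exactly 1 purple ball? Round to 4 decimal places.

0.4444

The likelihood of the observed sequence under each hypothesis: P(data | r = 1) = (1/5)(4/5) = 4/25; P(data | r = 2) = (2/5)(3/5) = 6/25; P(data | r = 4) = (4/5)(1/5) = 4/25.
Multiplying each by its prior: 1/2 · 4/25 = 2/25, 1/4 · 6/25 = 3/50, 1/4 · 4/25 = 1/25; with total 9/50.
So P(r = 1 | data) = (2/25) / (9/50) = 4/9.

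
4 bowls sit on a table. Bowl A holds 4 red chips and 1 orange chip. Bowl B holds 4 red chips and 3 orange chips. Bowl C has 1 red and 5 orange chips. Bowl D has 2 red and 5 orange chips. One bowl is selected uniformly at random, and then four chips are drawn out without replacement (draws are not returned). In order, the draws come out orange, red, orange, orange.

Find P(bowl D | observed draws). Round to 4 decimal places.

0.4225

Under each hypothesis, the probability of the observed sequence is: P(data | bowl A) = (1/5)(4/4)(0/3) = 0; P(data | bowl B) = (3/7)(4/6)(2/5)(1/4) = 1/35; P(data | bowl C) = (5/6)(1/5)(4/4)(3/3) = 1/6; P(data | bowl D) = (5/7)(2/6)(4/5)(3/4) = 1/7.
Multiplying each by its prior: 1/4 · 0 = 0, 1/4 · 1/35 = 1/140, 1/4 · 1/6 = 1/24, 1/4 · 1/7 = 1/28; summing to 71/840.
Hence P(bowl D | data) = (1/28) / (71/840) = 30/71.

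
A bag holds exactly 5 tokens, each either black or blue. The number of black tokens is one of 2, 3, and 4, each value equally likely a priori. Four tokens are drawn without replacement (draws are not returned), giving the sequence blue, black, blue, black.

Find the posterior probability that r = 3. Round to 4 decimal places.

0.5000

The likelihood of the observed sequence under each hypothesis: P(data | r = 2) = (3/5)(2/4)(2/3)(1/2) = 1/10; P(data | r = 3) = (2/5)(3/4)(1/3)(2/2) = 1/10; P(data | r = 4) = (1/5)(4/4)(0/3) = 0.
Multiplying each by its prior: 1/3 · 1/10 = 1/30, 1/3 · 1/10 = 1/30, 1/3 · 0 = 0; with total 1/15.
Therefore the posterior P(r = 3 | data) = (1/30) / (1/15) = 1/2.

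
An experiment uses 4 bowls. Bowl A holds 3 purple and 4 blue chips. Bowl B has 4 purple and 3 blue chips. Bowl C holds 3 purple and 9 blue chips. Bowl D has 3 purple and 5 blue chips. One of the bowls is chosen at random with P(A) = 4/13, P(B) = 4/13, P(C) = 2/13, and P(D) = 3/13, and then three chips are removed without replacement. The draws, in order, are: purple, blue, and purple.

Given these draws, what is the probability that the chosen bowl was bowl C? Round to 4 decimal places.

0.0548

For each hypothesis, P(data | H) works out to: P(data | bowl A) = (3/7)(4/6)(2/5) = 0.11429; P(data | bowl B) = (4/7)(3/6)(3/5) = 0.17143; P(data | bowl C) = (3/12)(9/11)(2/10) = 0.040909; P(data | bowl D) = (3/8)(5/7)(2/6) = 0.089286.
The prior-weighted likelihoods are 4/13 · 0.11429 = 0.035165, 4/13 · 0.17143 = 0.052747, 2/13 · 0.040909 = 0.0062937, 3/13 · 0.089286 = 0.020604; these sum to 0.11481.
So P(bowl C | data) = (0.0062937) / (0.11481) = 0.054818.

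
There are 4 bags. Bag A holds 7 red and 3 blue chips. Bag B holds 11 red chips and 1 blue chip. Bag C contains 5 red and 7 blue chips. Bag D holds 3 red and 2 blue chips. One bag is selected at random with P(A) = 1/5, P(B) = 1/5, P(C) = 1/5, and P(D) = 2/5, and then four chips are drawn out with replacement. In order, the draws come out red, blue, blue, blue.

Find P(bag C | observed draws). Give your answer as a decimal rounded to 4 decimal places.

Compute the likelihood of the observed sequence for each case: P(data | bag A) = (7/10)(3/10)(3/10)(3/10) = 0.0189; P(data | bag B) = (11/12)(1/12)(1/12)(1/12) = 0.00053048; P(data | bag C) = (5/12)(7/12)(7/12)(7/12) = 0.082706; P(data | bag D) = (3/5)(2/5)(2/5)(2/5) = 0.0384.
Multiplying each by its prior: 1/5 · 0.0189 = 0.00378, 1/5 · 0.00053048 = 0.0001061, 1/5 · 0.082706 = 0.016541, 2/5 · 0.0384 = 0.01536; these sum to 0.035787.
So P(bag C | data) = (0.016541) / (0.035787) = 0.46221.

0.4622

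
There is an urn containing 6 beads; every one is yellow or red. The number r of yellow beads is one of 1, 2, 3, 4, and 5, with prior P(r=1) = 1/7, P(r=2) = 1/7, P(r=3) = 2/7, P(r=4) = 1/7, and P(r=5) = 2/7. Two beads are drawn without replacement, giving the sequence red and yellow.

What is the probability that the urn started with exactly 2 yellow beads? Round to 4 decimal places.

Compute the likelihood of the observed sequence for each case: P(data | r = 1) = (5/6)(1/5) = 1/6; P(data | r = 2) = (4/6)(2/5) = 4/15; P(data | r = 3) = (3/6)(3/5) = 3/10; P(data | r = 4) = (2/6)(4/5) = 4/15; P(data | r = 5) = (1/6)(5/5) = 1/6.
The prior-weighted likelihoods are 1/7 · 1/6 = 1/42, 1/7 · 4/15 = 4/105, 2/7 · 3/10 = 3/35, 1/7 · 4/15 = 4/105, 2/7 · 1/6 = 1/21; these sum to 7/30.
By Bayes' rule, P(r = 2 | data) = (4/105) / (7/30) = 8/49.

0.1633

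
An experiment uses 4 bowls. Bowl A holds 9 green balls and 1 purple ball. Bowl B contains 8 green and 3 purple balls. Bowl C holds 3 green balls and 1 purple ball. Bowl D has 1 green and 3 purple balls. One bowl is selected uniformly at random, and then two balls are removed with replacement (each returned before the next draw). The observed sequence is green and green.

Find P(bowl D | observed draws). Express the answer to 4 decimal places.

0.0318

Compute the likelihood of the observed sequence for each case: P(data | bowl A) = (9/10)(9/10) = 0.81; P(data | bowl B) = (8/11)(8/11) = 0.52893; P(data | bowl C) = (3/4)(3/4) = 0.5625; P(data | bowl D) = (1/4)(1/4) = 0.0625.
The prior-weighted likelihoods are 1/4 · 0.81 = 0.2025, 1/4 · 0.52893 = 0.13223, 1/4 · 0.5625 = 0.14062, 1/4 · 0.0625 = 0.015625; with total 0.49098.
By Bayes' rule, P(bowl D | data) = (0.015625) / (0.49098) = 0.031824.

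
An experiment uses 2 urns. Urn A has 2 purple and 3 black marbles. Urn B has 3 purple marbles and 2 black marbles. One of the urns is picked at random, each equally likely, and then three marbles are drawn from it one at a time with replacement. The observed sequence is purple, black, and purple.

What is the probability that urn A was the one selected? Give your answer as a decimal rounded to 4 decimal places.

0.4000

Compute the likelihood of the observed sequence for each case: P(data | urn A) = (2/5)(3/5)(2/5) = 12/125; P(data | urn B) = (3/5)(2/5)(3/5) = 18/125.
Multiplying each by its prior: 1/2 · 12/125 = 6/125, 1/2 · 18/125 = 9/125; these sum to 3/25.
So P(urn A | data) = (6/125) / (3/25) = 2/5.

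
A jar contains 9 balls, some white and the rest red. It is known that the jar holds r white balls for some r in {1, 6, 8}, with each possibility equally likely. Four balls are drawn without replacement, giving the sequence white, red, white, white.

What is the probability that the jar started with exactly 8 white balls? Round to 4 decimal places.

0.4828

The likelihood of the observed sequence under each hypothesis: P(data | r = 1) = (1/9)(8/8)(0/7) = 0; P(data | r = 6) = (6/9)(3/8)(5/7)(4/6) = 5/42; P(data | r = 8) = (8/9)(1/8)(7/7)(6/6) = 1/9.
Multiplying each by its prior: 1/3 · 0 = 0, 1/3 · 5/42 = 5/126, 1/3 · 1/9 = 1/27; with total 29/378.
By Bayes' rule, P(r = 8 | data) = (1/27) / (29/378) = 14/29.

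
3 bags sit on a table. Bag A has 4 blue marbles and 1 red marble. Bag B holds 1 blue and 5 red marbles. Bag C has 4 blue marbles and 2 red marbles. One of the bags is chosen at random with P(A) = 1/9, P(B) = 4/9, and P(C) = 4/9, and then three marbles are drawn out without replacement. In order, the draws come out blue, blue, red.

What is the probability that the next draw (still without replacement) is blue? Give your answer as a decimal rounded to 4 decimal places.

Under each hypothesis, the probability of the observed sequence is: P(data | bag A) = (4/5)(3/4)(1/3) = 1/5; P(data | bag B) = (1/6)(0/5) = 0; P(data | bag C) = (4/6)(3/5)(2/4) = 1/5.
Multiplying each by its prior: 1/9 · 1/5 = 1/45, 4/9 · 0 = 0, 4/9 · 1/5 = 4/45; these sum to 1/9.
Dividing through by the total gives posterior P(bag A | data) = 1/5, P(bag B | data) = 0, P(bag C | data) = 4/5.
So P(blue next | data) = Σ P(blue next | H) P(H | data) = (1)(1/5) + (2/3)(4/5) = 11/15.

0.7333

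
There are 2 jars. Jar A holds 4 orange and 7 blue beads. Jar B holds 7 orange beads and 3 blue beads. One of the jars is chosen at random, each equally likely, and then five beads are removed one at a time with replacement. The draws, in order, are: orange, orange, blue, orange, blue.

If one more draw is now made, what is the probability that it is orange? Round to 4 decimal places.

0.5699

Compute the likelihood of the observed sequence for each case: P(data | jar A) = (4/11)(4/11)(7/11)(4/11)(7/11) = 0.019472; P(data | jar B) = (7/10)(7/10)(3/10)(7/10)(3/10) = 0.03087.
Weighting by the prior gives 1/2 · 0.019472 = 0.009736, 1/2 · 0.03087 = 0.015435; summing to 0.025171.
The posterior is then P(jar A | data) = 0.3868, P(jar B | data) = 0.6132.
So P(orange next | data) = Σ P(orange next | H) P(H | data) = (4/11)(0.3868) + (7/10)(0.6132) = 0.5699.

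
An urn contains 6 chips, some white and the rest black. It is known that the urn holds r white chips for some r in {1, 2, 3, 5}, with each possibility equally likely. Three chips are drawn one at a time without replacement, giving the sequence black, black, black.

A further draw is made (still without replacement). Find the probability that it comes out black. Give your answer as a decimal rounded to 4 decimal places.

0.5333

Under each hypothesis, the probability of the observed sequence is: P(data | r = 1) = (5/6)(4/5)(3/4) = 1/2; P(data | r = 2) = (4/6)(3/5)(2/4) = 1/5; P(data | r = 3) = (3/6)(2/5)(1/4) = 1/20; P(data | r = 5) = (1/6)(0/5) = 0.
Multiplying each by its prior: 1/4 · 1/2 = 1/8, 1/4 · 1/5 = 1/20, 1/4 · 1/20 = 1/80, 1/4 · 0 = 0; these sum to 3/16.
Dividing through by the total gives posterior P(r = 1 | data) = 2/3, P(r = 2 | data) = 4/15, P(r = 3 | data) = 1/15, P(r = 5 | data) = 0.
So P(black next | data) = Σ P(black next | H) P(H | data) = (2/3)(2/3) + (1/3)(4/15) + (0)(1/15) = 8/15.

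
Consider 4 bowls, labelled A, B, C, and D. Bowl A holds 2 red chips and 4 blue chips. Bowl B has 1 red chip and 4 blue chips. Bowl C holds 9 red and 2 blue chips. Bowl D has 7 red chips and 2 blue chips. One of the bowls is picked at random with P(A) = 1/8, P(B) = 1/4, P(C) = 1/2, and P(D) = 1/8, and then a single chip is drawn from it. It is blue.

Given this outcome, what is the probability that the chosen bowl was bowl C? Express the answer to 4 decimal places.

The likelihood of this draw under each hypothesis: P(data | bowl A) = (4/6) = 2/3; P(data | bowl B) = (4/5) = 4/5; P(data | bowl C) = (2/11) = 2/11; P(data | bowl D) = (2/9) = 2/9.
Weighting by the prior gives 1/8 · 2/3 = 1/12, 1/4 · 4/5 = 1/5, 1/2 · 2/11 = 1/11, 1/8 · 2/9 = 1/36; these sum to 199/495.
Therefore the posterior P(bowl C | data) = (1/11) / (199/495) = 45/199.

0.2261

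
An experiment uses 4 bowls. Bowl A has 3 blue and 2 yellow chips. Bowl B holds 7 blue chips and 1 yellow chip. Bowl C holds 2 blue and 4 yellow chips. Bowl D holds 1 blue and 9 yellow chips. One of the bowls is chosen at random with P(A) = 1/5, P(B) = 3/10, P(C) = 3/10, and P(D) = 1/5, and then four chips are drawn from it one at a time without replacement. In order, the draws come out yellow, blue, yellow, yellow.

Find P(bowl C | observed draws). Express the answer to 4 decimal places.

0.6667

For each hypothesis, P(data | H) works out to: P(data | bowl A) = (2/5)(3/4)(1/3)(0/2) = 0; P(data | bowl B) = (1/8)(7/7)(0/6) = 0; P(data | bowl C) = (4/6)(2/5)(3/4)(2/3) = 2/15; P(data | bowl D) = (9/10)(1/9)(8/8)(7/7) = 1/10.
Weighting by the prior gives 1/5 · 0 = 0, 3/10 · 0 = 0, 3/10 · 2/15 = 1/25, 1/5 · 1/10 = 1/50; summing to 3/50.
Hence P(bowl C | data) = (1/25) / (3/50) = 2/3.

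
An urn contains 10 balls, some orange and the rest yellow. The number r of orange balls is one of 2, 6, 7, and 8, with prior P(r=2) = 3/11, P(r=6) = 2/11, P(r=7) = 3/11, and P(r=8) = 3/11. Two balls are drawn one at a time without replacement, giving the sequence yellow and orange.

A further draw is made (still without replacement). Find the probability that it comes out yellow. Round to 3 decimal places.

0.395

Under each hypothesis, the probability of the observed sequence is: P(data | r = 2) = (8/10)(2/9) = 8/45; P(data | r = 6) = (4/10)(6/9) = 4/15; P(data | r = 7) = (3/10)(7/9) = 7/30; P(data | r = 8) = (2/10)(8/9) = 8/45.
Multiplying each by its prior: 3/11 · 8/45 = 8/165, 2/11 · 4/15 = 8/165, 3/11 · 7/30 = 7/110, 3/11 · 8/45 = 8/165; these sum to 23/110.
Normalising, the posterior is P(r = 2 | data) = 16/69, P(r = 6 | data) = 16/69, P(r = 7 | data) = 7/23, P(r = 8 | data) = 16/69.
The predictive probability is P(yellow next | data) = (7/8)(16/69) + (3/8)(16/69) + (1/4)(7/23) + (1/8)(16/69) = 109/276.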